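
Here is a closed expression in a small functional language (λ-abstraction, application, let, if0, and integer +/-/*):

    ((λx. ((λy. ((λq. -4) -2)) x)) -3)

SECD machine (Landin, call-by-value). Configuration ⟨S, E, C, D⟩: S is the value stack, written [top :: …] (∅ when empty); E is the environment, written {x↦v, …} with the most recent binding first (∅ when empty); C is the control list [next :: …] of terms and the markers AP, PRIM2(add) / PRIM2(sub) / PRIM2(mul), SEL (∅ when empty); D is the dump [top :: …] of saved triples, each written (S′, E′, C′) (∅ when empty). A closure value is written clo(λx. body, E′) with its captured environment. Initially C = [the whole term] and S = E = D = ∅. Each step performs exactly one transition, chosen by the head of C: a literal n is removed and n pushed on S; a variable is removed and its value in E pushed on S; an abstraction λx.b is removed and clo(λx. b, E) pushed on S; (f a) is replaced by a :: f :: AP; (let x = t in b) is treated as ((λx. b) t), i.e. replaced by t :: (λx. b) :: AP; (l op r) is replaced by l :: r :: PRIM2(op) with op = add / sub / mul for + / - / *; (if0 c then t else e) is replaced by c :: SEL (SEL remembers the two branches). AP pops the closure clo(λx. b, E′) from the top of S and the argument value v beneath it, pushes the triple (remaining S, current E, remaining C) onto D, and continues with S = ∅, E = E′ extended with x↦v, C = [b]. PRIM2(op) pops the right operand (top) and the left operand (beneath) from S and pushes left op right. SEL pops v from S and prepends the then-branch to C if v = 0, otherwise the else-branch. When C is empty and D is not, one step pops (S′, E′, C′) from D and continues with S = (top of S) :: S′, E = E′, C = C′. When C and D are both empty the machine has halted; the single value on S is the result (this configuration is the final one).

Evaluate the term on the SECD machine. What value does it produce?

Answer: -4

Execution trace:
[0] [S=∅ | E=∅ | C=[((λx. ((λy. ((λq. -4) -2)) x)) -3)] | D=∅]
[1] [S=∅ | E=∅ | C=[-3 :: (λx. ((λy. ((λq. -4) -2)) x)) :: AP] | D=∅]
[2] [S=[-3] | E=∅ | C=[(λx. ((λy. ((λq. -4) -2)) x)) :: AP] | D=∅]
[3] [S=[clo(λx. ((λy. ((λq. -4) -2)) x), ∅) :: -3] | E=∅ | C=[AP] | D=∅]
[4] [S=∅ | E={x↦-3} | C=[((λy. ((λq. -4) -2)) x)] | D=[(∅, ∅, ∅)]]
[5] [S=∅ | E={x↦-3} | C=[x :: (λy. ((λq. -4) -2)) :: AP] | D=[(∅, ∅, ∅)]]
[6] [S=[-3] | E={x↦-3} | C=[(λy. ((λq. -4) -2)) :: AP] | D=[(∅, ∅, ∅)]]
[7] [S=[clo(λy. ((λq. -4) -2), {x↦-3}) :: -3] | E={x↦-3} | C=[AP] | D=[(∅, ∅, ∅)]]
[8] [S=∅ | E={y↦-3, x↦-3} | C=[((λq. -4) -2)] | D=[(∅, {x↦-3}, ∅) :: (∅, ∅, ∅)]]
[9] [S=∅ | E={y↦-3, x↦-3} | C=[-2 :: (λq. -4) :: AP] | D=[(∅, {x↦-3}, ∅) :: (∅, ∅, ∅)]]
[10] [S=[-2] | E={y↦-3, x↦-3} | C=[(λq. -4) :: AP] | D=[(∅, {x↦-3}, ∅) :: (∅, ∅, ∅)]]
[11] [S=[clo(λq. -4, {y↦-3, x↦-3}) :: -2] | E={y↦-3, x↦-3} | C=[AP] | D=[(∅, {x↦-3}, ∅) :: (∅, ∅, ∅)]]
[12] [S=∅ | E={q↦-2, y↦-3, x↦-3} | C=[-4] | D=[(∅, {y↦-3, x↦-3}, ∅) :: (∅, {x↦-3}, ∅) :: (∅, ∅, ∅)]]
[13] [S=[-4] | E={q↦-2, y↦-3, x↦-3} | C=∅ | D=[(∅, {y↦-3, x↦-3}, ∅) :: (∅, {x↦-3}, ∅) :: (∅, ∅, ∅)]]
[14] [S=[-4] | E={y↦-3, x↦-3} | C=∅ | D=[(∅, {x↦-3}, ∅) :: (∅, ∅, ∅)]]
[15] [S=[-4] | E={x↦-3} | C=∅ | D=[(∅, ∅, ∅)]]
[16] [S=[-4] | E=∅ | C=∅ | D=∅]
→ final value -4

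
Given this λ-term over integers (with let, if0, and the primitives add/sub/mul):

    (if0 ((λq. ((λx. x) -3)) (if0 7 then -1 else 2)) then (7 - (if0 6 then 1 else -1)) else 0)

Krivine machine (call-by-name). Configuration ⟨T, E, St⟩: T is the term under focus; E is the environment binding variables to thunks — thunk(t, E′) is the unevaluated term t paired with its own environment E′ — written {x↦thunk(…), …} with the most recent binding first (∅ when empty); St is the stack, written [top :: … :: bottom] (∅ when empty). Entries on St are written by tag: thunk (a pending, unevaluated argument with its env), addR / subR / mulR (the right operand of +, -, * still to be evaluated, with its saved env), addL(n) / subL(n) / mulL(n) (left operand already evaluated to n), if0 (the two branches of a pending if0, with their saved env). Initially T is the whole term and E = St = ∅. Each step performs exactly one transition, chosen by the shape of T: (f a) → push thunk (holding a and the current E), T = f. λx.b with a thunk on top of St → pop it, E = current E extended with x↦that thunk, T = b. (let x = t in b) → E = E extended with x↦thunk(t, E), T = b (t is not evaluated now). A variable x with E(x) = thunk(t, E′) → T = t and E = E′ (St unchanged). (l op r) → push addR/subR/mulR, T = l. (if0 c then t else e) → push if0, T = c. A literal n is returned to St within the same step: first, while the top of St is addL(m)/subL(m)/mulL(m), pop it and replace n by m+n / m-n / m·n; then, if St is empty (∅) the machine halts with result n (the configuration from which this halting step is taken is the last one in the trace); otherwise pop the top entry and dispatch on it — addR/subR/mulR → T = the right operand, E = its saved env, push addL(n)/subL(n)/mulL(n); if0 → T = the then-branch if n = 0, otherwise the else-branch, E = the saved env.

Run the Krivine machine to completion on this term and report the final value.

0. <T=(if0 ((λq. ((λx. x) -3)) (if0 7 then -1 else 2)) then (7 - (if0 6 then 1 else -1)) else 0), E=∅, St=∅>
1. <T=((λq. ((λx. x) -3)) (if0 7 then -1 else 2)), E=∅, St=[if0]>
2. <T=(λq. ((λx. x) -3)), E=∅, St=[thunk :: if0]>
3. <T=((λx. x) -3), E={q↦thunk((if0 7 then -1 else 2), ∅)}, St=[if0]>
4. <T=(λx. x), E={q↦thunk((if0 7 then -1 else 2), ∅)}, St=[thunk :: if0]>
5. <T=x, E={x↦thunk(-3, {q↦thunk((if0 7 then -1 else 2), ∅)}), q↦thunk((if0 7 then -1 else 2), ∅)}, St=[if0]>
6. <T=-3, E={q↦thunk((if0 7 then -1 else 2), ∅)}, St=[if0]>
7. <T=0, E=∅, St=∅>
→ final value 0

Answer: 0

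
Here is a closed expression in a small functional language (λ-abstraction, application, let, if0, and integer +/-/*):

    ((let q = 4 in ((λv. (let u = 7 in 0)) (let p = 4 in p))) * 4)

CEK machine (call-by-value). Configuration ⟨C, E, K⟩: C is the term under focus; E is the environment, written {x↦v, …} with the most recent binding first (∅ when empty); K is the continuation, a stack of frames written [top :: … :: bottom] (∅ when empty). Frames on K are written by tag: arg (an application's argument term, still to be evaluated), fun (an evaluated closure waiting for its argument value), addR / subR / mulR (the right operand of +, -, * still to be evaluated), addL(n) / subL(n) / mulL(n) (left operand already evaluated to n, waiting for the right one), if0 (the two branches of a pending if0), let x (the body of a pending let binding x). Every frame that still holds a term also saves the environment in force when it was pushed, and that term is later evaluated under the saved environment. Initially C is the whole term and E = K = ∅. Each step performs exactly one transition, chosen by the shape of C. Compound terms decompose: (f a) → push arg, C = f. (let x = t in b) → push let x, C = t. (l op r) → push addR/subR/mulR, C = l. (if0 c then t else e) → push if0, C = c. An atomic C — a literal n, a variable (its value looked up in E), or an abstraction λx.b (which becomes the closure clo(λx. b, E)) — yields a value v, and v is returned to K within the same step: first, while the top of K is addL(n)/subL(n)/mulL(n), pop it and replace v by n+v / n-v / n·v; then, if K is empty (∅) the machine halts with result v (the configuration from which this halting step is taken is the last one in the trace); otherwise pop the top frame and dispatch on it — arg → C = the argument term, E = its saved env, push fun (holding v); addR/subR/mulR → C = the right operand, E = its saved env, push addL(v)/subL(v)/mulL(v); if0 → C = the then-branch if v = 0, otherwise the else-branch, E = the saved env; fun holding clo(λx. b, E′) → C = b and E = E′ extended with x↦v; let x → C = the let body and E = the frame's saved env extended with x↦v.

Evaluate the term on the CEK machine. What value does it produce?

t=0: ⟨C=((let q = 4 in ((λv. (let u = 7 in 0)) (let p = 4 in p))) * 4); E=∅; K=∅⟩
t=1: ⟨C=(let q = 4 in ((λv. (let u = 7 in 0)) (let p = 4 in p))); E=∅; K=[mulR]⟩
t=2: ⟨C=4; E=∅; K=[let q :: mulR]⟩
t=3: ⟨C=((λv. (let u = 7 in 0)) (let p = 4 in p)); E={q↦4}; K=[mulR]⟩
t=4: ⟨C=(λv. (let u = 7 in 0)); E={q↦4}; K=[arg :: mulR]⟩
t=5: ⟨C=(let p = 4 in p); E={q↦4}; K=[fun :: mulR]⟩
t=6: ⟨C=4; E={q↦4}; K=[let p :: fun :: mulR]⟩
t=7: ⟨C=p; E={p↦4, q↦4}; K=[fun :: mulR]⟩
t=8: ⟨C=(let u = 7 in 0); E={v↦4, q↦4}; K=[mulR]⟩
t=9: ⟨C=7; E={v↦4, q↦4}; K=[let u :: mulR]⟩
t=10: ⟨C=0; E={u↦7, v↦4, q↦4}; K=[mulR]⟩
t=11: ⟨C=4; E=∅; K=[mulL(0)]⟩
→ final value 0

Answer: 0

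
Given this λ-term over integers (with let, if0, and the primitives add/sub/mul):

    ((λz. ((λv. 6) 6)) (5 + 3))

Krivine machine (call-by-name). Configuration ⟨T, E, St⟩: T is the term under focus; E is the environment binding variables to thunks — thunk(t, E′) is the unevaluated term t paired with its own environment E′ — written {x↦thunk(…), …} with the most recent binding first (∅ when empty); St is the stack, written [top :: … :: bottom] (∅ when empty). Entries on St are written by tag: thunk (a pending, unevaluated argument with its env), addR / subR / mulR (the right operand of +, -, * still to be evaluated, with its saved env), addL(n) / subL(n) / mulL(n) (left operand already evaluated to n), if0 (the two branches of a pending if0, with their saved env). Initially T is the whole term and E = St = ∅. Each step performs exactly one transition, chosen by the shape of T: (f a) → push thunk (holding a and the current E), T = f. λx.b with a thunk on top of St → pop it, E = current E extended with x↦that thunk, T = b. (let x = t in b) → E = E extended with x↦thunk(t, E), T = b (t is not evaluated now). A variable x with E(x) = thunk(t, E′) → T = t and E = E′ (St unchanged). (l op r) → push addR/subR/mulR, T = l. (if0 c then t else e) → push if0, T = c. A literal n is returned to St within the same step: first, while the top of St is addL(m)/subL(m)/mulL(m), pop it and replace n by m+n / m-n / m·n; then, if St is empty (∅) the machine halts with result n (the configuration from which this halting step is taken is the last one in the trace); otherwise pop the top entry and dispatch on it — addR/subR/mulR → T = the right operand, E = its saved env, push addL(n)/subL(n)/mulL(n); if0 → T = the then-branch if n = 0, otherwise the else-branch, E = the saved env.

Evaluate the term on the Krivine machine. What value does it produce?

Answer: 6

Derivation:
[0] [T=((λz. ((λv. 6) 6)) (5 + 3)) | E=∅ | St=∅]
[1] [T=(λz. ((λv. 6) 6)) | E=∅ | St=[thunk]]
[2] [T=((λv. 6) 6) | E={z↦thunk((5 + 3), ∅)} | St=∅]
[3] [T=(λv. 6) | E={z↦thunk((5 + 3), ∅)} | St=[thunk]]
[4] [T=6 | E={v↦thunk(6, {z↦thunk((5 + 3), ∅)}), z↦thunk((5 + 3), ∅)} | St=∅]
→ final value 6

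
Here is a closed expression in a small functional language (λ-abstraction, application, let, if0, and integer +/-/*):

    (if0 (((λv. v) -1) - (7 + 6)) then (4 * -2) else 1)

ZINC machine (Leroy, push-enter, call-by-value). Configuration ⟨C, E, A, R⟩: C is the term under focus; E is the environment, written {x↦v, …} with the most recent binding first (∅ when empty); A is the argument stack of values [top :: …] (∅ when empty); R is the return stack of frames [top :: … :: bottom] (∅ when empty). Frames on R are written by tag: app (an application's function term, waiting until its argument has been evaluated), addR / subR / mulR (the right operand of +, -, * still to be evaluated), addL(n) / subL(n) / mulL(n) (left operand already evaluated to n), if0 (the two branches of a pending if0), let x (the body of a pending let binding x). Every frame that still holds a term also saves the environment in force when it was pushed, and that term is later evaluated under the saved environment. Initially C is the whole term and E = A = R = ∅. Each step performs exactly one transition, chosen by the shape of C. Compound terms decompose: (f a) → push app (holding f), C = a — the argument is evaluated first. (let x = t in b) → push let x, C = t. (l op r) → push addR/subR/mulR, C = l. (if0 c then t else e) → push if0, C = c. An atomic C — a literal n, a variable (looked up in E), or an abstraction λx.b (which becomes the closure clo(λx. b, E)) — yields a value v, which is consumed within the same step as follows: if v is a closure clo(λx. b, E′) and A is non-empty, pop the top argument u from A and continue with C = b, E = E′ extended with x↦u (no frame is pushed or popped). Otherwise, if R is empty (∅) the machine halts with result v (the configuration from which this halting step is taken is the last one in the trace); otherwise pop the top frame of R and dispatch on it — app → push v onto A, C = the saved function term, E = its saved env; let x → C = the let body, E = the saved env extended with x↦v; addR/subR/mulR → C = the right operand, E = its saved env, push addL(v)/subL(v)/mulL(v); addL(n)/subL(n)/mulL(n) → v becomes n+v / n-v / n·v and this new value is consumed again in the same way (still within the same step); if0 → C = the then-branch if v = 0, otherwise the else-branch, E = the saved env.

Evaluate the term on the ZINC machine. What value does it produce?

t=0: [C=(if0 (((λv. v) -1) - (7 + 6)) then (4 * -2) else 1) | E=∅ | A=∅ | R=∅]
t=1: [C=(((λv. v) -1) - (7 + 6)) | E=∅ | A=∅ | R=[if0]]
t=2: [C=((λv. v) -1) | E=∅ | A=∅ | R=[subR :: if0]]
t=3: [C=-1 | E=∅ | A=∅ | R=[app :: subR :: if0]]
t=4: [C=(λv. v) | E=∅ | A=[-1] | R=[subR :: if0]]
t=5: [C=v | E={v↦-1} | A=∅ | R=[subR :: if0]]
t=6: [C=(7 + 6) | E=∅ | A=∅ | R=[subL(-1) :: if0]]
t=7: [C=7 | E=∅ | A=∅ | R=[addR :: subL(-1) :: if0]]
t=8: [C=6 | E=∅ | A=∅ | R=[addL(7) :: subL(-1) :: if0]]
t=9: [C=1 | E=∅ | A=∅ | R=∅]
→ final value 1

Answer: 1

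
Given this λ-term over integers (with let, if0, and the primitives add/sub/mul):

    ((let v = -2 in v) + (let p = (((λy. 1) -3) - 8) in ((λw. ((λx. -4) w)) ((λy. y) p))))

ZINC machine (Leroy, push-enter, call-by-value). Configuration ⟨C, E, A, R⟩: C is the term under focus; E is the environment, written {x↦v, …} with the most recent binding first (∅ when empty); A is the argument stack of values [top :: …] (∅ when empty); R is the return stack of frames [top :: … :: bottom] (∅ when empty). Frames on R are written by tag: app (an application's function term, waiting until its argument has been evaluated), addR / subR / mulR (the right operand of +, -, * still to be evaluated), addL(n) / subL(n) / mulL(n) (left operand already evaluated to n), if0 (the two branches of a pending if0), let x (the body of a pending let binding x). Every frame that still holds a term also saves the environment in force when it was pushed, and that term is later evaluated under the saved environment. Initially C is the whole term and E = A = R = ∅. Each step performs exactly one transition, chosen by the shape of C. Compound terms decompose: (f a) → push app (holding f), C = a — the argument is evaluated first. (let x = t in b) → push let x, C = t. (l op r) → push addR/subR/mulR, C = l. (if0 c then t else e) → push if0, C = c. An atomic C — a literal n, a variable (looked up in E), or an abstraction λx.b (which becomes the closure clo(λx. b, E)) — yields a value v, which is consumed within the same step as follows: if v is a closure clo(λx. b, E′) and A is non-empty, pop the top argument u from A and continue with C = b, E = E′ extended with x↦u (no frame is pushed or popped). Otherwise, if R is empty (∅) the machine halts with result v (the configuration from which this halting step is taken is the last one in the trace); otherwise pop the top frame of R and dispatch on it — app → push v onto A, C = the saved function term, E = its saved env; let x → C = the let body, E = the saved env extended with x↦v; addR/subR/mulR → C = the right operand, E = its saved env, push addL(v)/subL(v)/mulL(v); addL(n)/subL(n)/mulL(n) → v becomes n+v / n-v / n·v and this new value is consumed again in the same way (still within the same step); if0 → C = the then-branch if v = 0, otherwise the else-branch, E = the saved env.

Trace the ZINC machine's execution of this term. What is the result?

Answer: -6

Machine steps:
step 0: [C=((let v = -2 in v) + (let p = (((λy. 1) -3) - 8) in ((λw. ((λx. -4) w)) ((λy. y) p)))) | E=∅ | A=∅ | R=∅]
step 1: [C=(let v = -2 in v) | E=∅ | A=∅ | R=[addR]]
step 2: [C=-2 | E=∅ | A=∅ | R=[let v :: addR]]
step 3: [C=v | E={v↦-2} | A=∅ | R=[addR]]
step 4: [C=(let p = (((λy. 1) -3) - 8) in ((λw. ((λx. -4) w)) ((λy. y) p))) | E=∅ | A=∅ | R=[addL(-2)]]
step 5: [C=(((λy. 1) -3) - 8) | E=∅ | A=∅ | R=[let p :: addL(-2)]]
step 6: [C=((λy. 1) -3) | E=∅ | A=∅ | R=[subR :: let p :: addL(-2)]]
step 7: [C=-3 | E=∅ | A=∅ | R=[app :: subR :: let p :: addL(-2)]]
step 8: [C=(λy. 1) | E=∅ | A=[-3] | R=[subR :: let p :: addL(-2)]]
step 9: [C=1 | E={y↦-3} | A=∅ | R=[subR :: let p :: addL(-2)]]
step 10: [C=8 | E=∅ | A=∅ | R=[subL(1) :: let p :: addL(-2)]]
step 11: [C=((λw. ((λx. -4) w)) ((λy. y) p)) | E={p↦-7} | A=∅ | R=[addL(-2)]]
step 12: [C=((λy. y) p) | E={p↦-7} | A=∅ | R=[app :: addL(-2)]]
step 13: [C=p | E={p↦-7} | A=∅ | R=[app :: app :: addL(-2)]]
step 14: [C=(λy. y) | E={p↦-7} | A=[-7] | R=[app :: addL(-2)]]
step 15: [C=y | E={y↦-7, p↦-7} | A=∅ | R=[app :: addL(-2)]]
step 16: [C=(λw. ((λx. -4) w)) | E={p↦-7} | A=[-7] | R=[addL(-2)]]
step 17: [C=((λx. -4) w) | E={w↦-7, p↦-7} | A=∅ | R=[addL(-2)]]
step 18: [C=w | E={w↦-7, p↦-7} | A=∅ | R=[app :: addL(-2)]]
step 19: [C=(λx. -4) | E={w↦-7, p↦-7} | A=[-7] | R=[addL(-2)]]
step 20: [C=-4 | E={x↦-7, w↦-7, p↦-7} | A=∅ | R=[addL(-2)]]
→ final value -6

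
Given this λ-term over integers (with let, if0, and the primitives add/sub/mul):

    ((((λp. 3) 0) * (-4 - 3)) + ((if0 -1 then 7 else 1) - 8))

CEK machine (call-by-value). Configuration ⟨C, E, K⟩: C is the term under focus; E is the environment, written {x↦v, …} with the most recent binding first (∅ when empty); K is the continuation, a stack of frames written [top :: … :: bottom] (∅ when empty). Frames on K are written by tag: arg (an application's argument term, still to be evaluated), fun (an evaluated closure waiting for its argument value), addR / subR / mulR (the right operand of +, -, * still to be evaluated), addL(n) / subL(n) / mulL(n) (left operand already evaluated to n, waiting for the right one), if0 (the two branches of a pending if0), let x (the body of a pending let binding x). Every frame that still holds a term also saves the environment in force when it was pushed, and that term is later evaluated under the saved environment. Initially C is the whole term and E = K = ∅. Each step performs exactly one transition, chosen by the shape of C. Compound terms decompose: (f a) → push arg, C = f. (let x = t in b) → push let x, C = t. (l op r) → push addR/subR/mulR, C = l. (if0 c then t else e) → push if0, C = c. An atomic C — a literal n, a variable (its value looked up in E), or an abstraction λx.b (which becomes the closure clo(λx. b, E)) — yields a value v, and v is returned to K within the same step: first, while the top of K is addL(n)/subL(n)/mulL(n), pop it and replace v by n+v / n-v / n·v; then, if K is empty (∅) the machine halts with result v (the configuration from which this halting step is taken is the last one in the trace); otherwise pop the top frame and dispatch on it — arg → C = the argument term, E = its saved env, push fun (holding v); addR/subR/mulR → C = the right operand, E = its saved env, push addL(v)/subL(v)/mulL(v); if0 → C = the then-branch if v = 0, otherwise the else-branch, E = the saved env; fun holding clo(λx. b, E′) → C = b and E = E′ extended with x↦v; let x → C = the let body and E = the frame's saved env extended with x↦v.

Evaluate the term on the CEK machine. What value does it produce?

step 0: [C=((((λp. 3) 0) * (-4 - 3)) + ((if0 -1 then 7 else 1) - 8)) | E=∅ | K=∅]
step 1: [C=(((λp. 3) 0) * (-4 - 3)) | E=∅ | K=[addR]]
step 2: [C=((λp. 3) 0) | E=∅ | K=[mulR :: addR]]
step 3: [C=(λp. 3) | E=∅ | K=[arg :: mulR :: addR]]
step 4: [C=0 | E=∅ | K=[fun :: mulR :: addR]]
step 5: [C=3 | E={p↦0} | K=[mulR :: addR]]
step 6: [C=(-4 - 3) | E=∅ | K=[mulL(3) :: addR]]
step 7: [C=-4 | E=∅ | K=[subR :: mulL(3) :: addR]]
step 8: [C=3 | E=∅ | K=[subL(-4) :: mulL(3) :: addR]]
step 9: [C=((if0 -1 then 7 else 1) - 8) | E=∅ | K=[addL(-21)]]
step 10: [C=(if0 -1 then 7 else 1) | E=∅ | K=[subR :: addL(-21)]]
step 11: [C=-1 | E=∅ | K=[if0 :: subR :: addL(-21)]]
step 12: [C=1 | E=∅ | K=[subR :: addL(-21)]]
step 13: [C=8 | E=∅ | K=[subL(1) :: addL(-21)]]
→ final value -28

Answer: -28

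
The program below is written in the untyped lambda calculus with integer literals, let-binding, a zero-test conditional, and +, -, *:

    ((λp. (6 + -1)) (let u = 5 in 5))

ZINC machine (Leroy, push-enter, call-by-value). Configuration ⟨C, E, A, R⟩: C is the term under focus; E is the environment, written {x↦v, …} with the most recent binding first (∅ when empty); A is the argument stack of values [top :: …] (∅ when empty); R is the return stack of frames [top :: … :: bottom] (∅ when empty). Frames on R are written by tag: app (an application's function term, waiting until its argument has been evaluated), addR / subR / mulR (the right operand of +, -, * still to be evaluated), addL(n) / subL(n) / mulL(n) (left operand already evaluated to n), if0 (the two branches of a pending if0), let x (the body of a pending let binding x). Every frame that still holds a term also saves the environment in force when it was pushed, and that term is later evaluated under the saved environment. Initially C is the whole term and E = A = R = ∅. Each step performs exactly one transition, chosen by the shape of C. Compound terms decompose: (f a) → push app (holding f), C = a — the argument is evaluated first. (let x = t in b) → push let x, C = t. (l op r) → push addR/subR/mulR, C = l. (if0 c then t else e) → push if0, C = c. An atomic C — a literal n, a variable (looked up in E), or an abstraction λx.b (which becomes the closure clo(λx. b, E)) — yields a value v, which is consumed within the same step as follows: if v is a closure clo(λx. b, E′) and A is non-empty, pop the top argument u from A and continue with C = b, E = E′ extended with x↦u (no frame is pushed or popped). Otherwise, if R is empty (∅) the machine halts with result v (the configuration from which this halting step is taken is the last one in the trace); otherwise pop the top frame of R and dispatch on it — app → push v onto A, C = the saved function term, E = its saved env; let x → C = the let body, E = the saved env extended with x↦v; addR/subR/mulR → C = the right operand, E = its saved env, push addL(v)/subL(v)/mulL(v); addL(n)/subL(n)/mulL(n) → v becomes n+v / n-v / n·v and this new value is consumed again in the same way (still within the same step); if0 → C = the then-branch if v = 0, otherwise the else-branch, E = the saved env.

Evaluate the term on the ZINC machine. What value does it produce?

Answer: 5

Derivation:
step 0: <C=((λp. (6 + -1)) (let u = 5 in 5)), E=∅, A=∅, R=∅>
step 1: <C=(let u = 5 in 5), E=∅, A=∅, R=[app]>
step 2: <C=5, E=∅, A=∅, R=[let u :: app]>
step 3: <C=5, E={u↦5}, A=∅, R=[app]>
step 4: <C=(λp. (6 + -1)), E=∅, A=[5], R=∅>
step 5: <C=(6 + -1), E={p↦5}, A=∅, R=∅>
step 6: <C=6, E={p↦5}, A=∅, R=[addR]>
step 7: <C=-1, E={p↦5}, A=∅, R=[addL(6)]>
→ final value 5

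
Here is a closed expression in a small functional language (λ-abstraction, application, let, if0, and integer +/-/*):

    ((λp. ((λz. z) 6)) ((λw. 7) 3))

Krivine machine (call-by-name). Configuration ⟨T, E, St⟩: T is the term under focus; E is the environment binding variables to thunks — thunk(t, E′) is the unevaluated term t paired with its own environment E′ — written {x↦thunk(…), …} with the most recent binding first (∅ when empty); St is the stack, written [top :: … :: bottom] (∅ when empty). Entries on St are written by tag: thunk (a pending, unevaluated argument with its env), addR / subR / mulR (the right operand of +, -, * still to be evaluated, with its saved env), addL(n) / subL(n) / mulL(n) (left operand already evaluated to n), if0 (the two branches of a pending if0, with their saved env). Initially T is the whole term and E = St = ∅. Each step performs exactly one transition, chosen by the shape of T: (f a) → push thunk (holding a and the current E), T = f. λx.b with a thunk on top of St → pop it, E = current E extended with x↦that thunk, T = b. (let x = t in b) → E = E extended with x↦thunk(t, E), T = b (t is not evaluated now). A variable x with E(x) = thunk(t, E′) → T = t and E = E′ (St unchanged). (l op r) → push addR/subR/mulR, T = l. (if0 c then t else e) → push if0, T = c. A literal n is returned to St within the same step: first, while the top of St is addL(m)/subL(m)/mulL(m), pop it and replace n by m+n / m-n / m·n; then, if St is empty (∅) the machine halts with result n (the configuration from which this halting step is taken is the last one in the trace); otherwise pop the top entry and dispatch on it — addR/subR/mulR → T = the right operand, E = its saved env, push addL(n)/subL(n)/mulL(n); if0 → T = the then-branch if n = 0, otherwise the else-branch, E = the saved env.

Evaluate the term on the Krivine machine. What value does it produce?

[0] ⟨T=((λp. ((λz. z) 6)) ((λw. 7) 3)); E=∅; St=∅⟩
[1] ⟨T=(λp. ((λz. z) 6)); E=∅; St=[thunk]⟩
[2] ⟨T=((λz. z) 6); E={p↦thunk(((λw. 7) 3), ∅)}; St=∅⟩
[3] ⟨T=(λz. z); E={p↦thunk(((λw. 7) 3), ∅)}; St=[thunk]⟩
[4] ⟨T=z; E={z↦thunk(6, {p↦thunk(((λw. 7) 3), ∅)}), p↦thunk(((λw. 7) 3), ∅)}; St=∅⟩
[5] ⟨T=6; E={p↦thunk(((λw. 7) 3), ∅)}; St=∅⟩
→ final value 6

Answer: 6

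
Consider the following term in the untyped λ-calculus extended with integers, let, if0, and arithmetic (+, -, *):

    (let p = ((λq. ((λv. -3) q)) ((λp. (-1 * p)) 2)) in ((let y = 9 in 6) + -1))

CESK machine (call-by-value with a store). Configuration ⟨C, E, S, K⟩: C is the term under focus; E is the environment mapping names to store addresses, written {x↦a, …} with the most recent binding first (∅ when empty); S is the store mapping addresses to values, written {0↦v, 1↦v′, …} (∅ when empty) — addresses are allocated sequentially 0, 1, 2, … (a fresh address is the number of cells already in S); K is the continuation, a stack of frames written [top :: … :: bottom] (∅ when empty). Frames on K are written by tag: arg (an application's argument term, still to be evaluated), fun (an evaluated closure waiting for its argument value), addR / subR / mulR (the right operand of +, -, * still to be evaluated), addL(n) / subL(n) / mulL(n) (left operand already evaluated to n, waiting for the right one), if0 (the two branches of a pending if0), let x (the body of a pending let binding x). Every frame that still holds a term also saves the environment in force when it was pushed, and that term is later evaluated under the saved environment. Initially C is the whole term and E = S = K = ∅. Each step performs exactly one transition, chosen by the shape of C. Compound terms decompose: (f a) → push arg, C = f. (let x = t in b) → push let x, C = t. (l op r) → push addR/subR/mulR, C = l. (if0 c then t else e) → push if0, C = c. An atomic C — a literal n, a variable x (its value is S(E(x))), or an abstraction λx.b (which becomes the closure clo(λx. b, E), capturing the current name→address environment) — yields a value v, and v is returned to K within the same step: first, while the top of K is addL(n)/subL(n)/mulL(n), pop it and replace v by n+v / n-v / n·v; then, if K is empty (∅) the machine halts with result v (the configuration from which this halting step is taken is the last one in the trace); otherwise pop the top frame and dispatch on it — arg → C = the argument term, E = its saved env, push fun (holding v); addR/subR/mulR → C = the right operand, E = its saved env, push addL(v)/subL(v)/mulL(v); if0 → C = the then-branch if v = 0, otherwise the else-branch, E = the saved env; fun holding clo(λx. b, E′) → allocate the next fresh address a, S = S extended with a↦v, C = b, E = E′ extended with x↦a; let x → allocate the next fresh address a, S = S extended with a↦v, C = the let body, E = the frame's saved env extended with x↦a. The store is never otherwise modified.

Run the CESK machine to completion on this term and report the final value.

step 0: <C=(let p = ((λq. ((λv. -3) q)) ((λp. (-1 * p)) 2)) in ((let y = 9 in 6) + -1)), E=∅, S=∅, K=∅>
step 1: <C=((λq. ((λv. -3) q)) ((λp. (-1 * p)) 2)), E=∅, S=∅, K=[let p]>
step 2: <C=(λq. ((λv. -3) q)), E=∅, S=∅, K=[arg :: let p]>
step 3: <C=((λp. (-1 * p)) 2), E=∅, S=∅, K=[fun :: let p]>
step 4: <C=(λp. (-1 * p)), E=∅, S=∅, K=[arg :: fun :: let p]>
step 5: <C=2, E=∅, S=∅, K=[fun :: fun :: let p]>
step 6: <C=(-1 * p), E={p↦0}, S={0↦2}, K=[fun :: let p]>
step 7: <C=-1, E={p↦0}, S={0↦2}, K=[mulR :: fun :: let p]>
step 8: <C=p, E={p↦0}, S={0↦2}, K=[mulL(-1) :: fun :: let p]>
step 9: <C=((λv. -3) q), E={q↦1}, S={0↦2, 1↦-2}, K=[let p]>
step 10: <C=(λv. -3), E={q↦1}, S={0↦2, 1↦-2}, K=[arg :: let p]>
step 11: <C=q, E={q↦1}, S={0↦2, 1↦-2}, K=[fun :: let p]>
step 12: <C=-3, E={v↦2, q↦1}, S={0↦2, 1↦-2, 2↦-2}, K=[let p]>
step 13: <C=((let y = 9 in 6) + -1), E={p↦3}, S={0↦2, 1↦-2, 2↦-2, 3↦-3}, K=∅>
step 14: <C=(let y = 9 in 6), E={p↦3}, S={0↦2, 1↦-2, 2↦-2, 3↦-3}, K=[addR]>
step 15: <C=9, E={p↦3}, S={0↦2, 1↦-2, 2↦-2, 3↦-3}, K=[let y :: addR]>
step 16: <C=6, E={y↦4, p↦3}, S={0↦2, 1↦-2, 2↦-2, 3↦-3, 4↦9}, K=[addR]>
step 17: <C=-1, E={p↦3}, S={0↦2, 1↦-2, 2↦-2, 3↦-3, 4↦9}, K=[addL(6)]>
→ final value 5

Answer: 5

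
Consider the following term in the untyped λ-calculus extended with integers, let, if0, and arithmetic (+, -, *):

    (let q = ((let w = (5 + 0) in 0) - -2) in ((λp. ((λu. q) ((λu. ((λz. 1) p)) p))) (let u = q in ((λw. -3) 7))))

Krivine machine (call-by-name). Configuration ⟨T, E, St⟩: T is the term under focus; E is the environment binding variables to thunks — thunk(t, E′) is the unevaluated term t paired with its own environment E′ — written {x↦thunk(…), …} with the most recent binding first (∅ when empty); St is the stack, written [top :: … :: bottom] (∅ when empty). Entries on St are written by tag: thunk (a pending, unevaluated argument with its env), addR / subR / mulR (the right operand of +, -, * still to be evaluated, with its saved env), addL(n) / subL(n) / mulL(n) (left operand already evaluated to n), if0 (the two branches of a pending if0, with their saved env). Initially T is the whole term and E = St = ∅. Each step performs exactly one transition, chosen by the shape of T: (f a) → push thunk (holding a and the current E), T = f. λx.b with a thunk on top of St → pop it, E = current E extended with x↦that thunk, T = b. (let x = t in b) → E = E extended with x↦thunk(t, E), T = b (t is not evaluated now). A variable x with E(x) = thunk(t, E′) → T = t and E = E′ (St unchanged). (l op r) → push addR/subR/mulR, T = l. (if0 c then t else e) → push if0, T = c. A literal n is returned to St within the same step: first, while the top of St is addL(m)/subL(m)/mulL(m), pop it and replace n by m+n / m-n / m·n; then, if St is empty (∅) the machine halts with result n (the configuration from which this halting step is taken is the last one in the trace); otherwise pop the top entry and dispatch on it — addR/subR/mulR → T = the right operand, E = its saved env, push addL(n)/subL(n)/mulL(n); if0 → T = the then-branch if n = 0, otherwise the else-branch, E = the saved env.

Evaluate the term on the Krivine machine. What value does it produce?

0. ⟨T=(let q = ((let w = (5 + 0) in 0) - -2) in ((λp. ((λu. q) ((λu. ((λz. 1) p)) p))) (let u = q in ((λw. -3) 7)))); E=∅; St=∅⟩
1. ⟨T=((λp. ((λu. q) ((λu. ((λz. 1) p)) p))) (let u = q in ((λw. -3) 7))); E={q↦thunk(((let w = (5 + 0) in 0) - -2), ∅)}; St=∅⟩
2. ⟨T=(λp. ((λu. q) ((λu. ((λz. 1) p)) p))); E={q↦thunk(((let w = (5 + 0) in 0) - -2), ∅)}; St=[thunk]⟩
3. ⟨T=((λu. q) ((λu. ((λz. 1) p)) p)); E={p↦thunk((let u = q in ((λw. -3) 7)), {q↦thunk(((let w = (5 + 0) in 0) - -2), ∅)}), q↦thunk(((let w = (5 + 0) in 0) - -2), ∅)}; St=∅⟩
4. ⟨T=(λu. q); E={p↦thunk((let u = q in ((λw. -3) 7)), {q↦thunk(((let w = (5 + 0) in 0) - -2), ∅)}), q↦thunk(((let w = (5 + 0) in 0) - -2), ∅)}; St=[thunk]⟩
5. ⟨T=q; E={u↦thunk(((λu. ((λz. 1) p)) p), {p↦thunk((let u = q in ((λw. -3) 7)), {q↦thunk(((let w = (5 + 0) in 0) - -2), ∅)}), q↦thunk(((let w = (5 + 0) in 0) - -2), ∅)}), p↦thunk((let u = q in ((λw. -3) 7)), {q↦thunk(((let w = (5 + 0) in 0) - -2), ∅)}), q↦thunk(((let w = (5 + 0) in 0) - -2), ∅)}; St=∅⟩
6. ⟨T=((let w = (5 + 0) in 0) - -2); E=∅; St=∅⟩
7. ⟨T=(let w = (5 + 0) in 0); E=∅; St=[subR]⟩
8. ⟨T=0; E={w↦thunk((5 + 0), ∅)}; St=[subR]⟩
9. ⟨T=-2; E=∅; St=[subL(0)]⟩
→ final value 2

Answer: 2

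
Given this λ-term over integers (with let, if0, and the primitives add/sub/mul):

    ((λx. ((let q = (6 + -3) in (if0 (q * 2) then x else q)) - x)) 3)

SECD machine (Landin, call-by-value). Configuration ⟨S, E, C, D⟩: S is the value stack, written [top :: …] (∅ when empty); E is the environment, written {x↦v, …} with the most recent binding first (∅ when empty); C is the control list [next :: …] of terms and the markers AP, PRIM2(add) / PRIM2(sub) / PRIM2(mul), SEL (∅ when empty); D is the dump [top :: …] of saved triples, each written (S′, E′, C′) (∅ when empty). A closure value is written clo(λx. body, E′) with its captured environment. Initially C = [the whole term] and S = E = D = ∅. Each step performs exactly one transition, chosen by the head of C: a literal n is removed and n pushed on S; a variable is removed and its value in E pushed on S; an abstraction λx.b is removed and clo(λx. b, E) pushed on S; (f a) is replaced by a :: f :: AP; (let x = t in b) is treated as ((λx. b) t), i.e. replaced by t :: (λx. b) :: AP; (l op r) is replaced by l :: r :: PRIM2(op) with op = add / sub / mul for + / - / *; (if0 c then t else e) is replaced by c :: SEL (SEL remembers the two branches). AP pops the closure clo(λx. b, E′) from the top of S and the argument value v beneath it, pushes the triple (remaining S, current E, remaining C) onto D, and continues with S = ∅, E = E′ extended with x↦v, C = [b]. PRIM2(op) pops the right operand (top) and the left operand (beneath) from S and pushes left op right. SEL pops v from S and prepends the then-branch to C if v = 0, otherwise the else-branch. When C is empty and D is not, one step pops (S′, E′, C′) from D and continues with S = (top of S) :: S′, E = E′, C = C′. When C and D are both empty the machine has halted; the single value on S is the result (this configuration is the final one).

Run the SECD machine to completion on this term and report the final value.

0. [S=∅ | E=∅ | C=[((λx. ((let q = (6 + -3) in (if0 (q * 2) then x else q)) - x)) 3)] | D=∅]
1. [S=∅ | E=∅ | C=[3 :: (λx. ((let q = (6 + -3) in (if0 (q * 2) then x else q)) - x)) :: AP] | D=∅]
2. [S=[3] | E=∅ | C=[(λx. ((let q = (6 + -3) in (if0 (q * 2) then x else q)) - x)) :: AP] | D=∅]
3. [S=[clo(λx. ((let q = (6 + -3) in (if0 (q * 2) then x else q)) - x), ∅) :: 3] | E=∅ | C=[AP] | D=∅]
4. [S=∅ | E={x↦3} | C=[((let q = (6 + -3) in (if0 (q * 2) then x else q)) - x)] | D=[(∅, ∅, ∅)]]
5. [S=∅ | E={x↦3} | C=[(let q = (6 + -3) in (if0 (q * 2) then x else q)) :: x :: PRIM2(sub)] | D=[(∅, ∅, ∅)]]
6. [S=∅ | E={x↦3} | C=[(6 + -3) :: (λq. (if0 (q * 2) then x else q)) :: AP :: x :: PRIM2(sub)] | D=[(∅, ∅, ∅)]]
7. [S=∅ | E={x↦3} | C=[6 :: -3 :: PRIM2(add) :: (λq. (if0 (q * 2) then x else q)) :: AP :: x :: PRIM2(sub)] | D=[(∅, ∅, ∅)]]
8. [S=[6] | E={x↦3} | C=[-3 :: PRIM2(add) :: (λq. (if0 (q * 2) then x else q)) :: AP :: x :: PRIM2(sub)] | D=[(∅, ∅, ∅)]]
9. [S=[-3 :: 6] | E={x↦3} | C=[PRIM2(add) :: (λq. (if0 (q * 2) then x else q)) :: AP :: x :: PRIM2(sub)] | D=[(∅, ∅, ∅)]]
10. [S=[3] | E={x↦3} | C=[(λq. (if0 (q * 2) then x else q)) :: AP :: x :: PRIM2(sub)] | D=[(∅, ∅, ∅)]]
11. [S=[clo(λq. (if0 (q * 2) then x else q), {x↦3}) :: 3] | E={x↦3} | C=[AP :: x :: PRIM2(sub)] | D=[(∅, ∅, ∅)]]
12. [S=∅ | E={q↦3, x↦3} | C=[(if0 (q * 2) then x else q)] | D=[(∅, {x↦3}, [x :: PRIM2(sub)]) :: (∅, ∅, ∅)]]
13. [S=∅ | E={q↦3, x↦3} | C=[(q * 2) :: SEL] | D=[(∅, {x↦3}, [x :: PRIM2(sub)]) :: (∅, ∅, ∅)]]
14. [S=∅ | E={q↦3, x↦3} | C=[q :: 2 :: PRIM2(mul) :: SEL] | D=[(∅, {x↦3}, [x :: PRIM2(sub)]) :: (∅, ∅, ∅)]]
15. [S=[3] | E={q↦3, x↦3} | C=[2 :: PRIM2(mul) :: SEL] | D=[(∅, {x↦3}, [x :: PRIM2(sub)]) :: (∅, ∅, ∅)]]
16. [S=[2 :: 3] | E={q↦3, x↦3} | C=[PRIM2(mul) :: SEL] | D=[(∅, {x↦3}, [x :: PRIM2(sub)]) :: (∅, ∅, ∅)]]
17. [S=[6] | E={q↦3, x↦3} | C=[SEL] | D=[(∅, {x↦3}, [x :: PRIM2(sub)]) :: (∅, ∅, ∅)]]
18. [S=∅ | E={q↦3, x↦3} | C=[q] | D=[(∅, {x↦3}, [x :: PRIM2(sub)]) :: (∅, ∅, ∅)]]
19. [S=[3] | E={q↦3, x↦3} | C=∅ | D=[(∅, {x↦3}, [x :: PRIM2(sub)]) :: (∅, ∅, ∅)]]
20. [S=[3] | E={x↦3} | C=[x :: PRIM2(sub)] | D=[(∅, ∅, ∅)]]
21. [S=[3 :: 3] | E={x↦3} | C=[PRIM2(sub)] | D=[(∅, ∅, ∅)]]
22. [S=[0] | E={x↦3} | C=∅ | D=[(∅, ∅, ∅)]]
23. [S=[0] | E=∅ | C=∅ | D=∅]
→ final value 0

Answer: 0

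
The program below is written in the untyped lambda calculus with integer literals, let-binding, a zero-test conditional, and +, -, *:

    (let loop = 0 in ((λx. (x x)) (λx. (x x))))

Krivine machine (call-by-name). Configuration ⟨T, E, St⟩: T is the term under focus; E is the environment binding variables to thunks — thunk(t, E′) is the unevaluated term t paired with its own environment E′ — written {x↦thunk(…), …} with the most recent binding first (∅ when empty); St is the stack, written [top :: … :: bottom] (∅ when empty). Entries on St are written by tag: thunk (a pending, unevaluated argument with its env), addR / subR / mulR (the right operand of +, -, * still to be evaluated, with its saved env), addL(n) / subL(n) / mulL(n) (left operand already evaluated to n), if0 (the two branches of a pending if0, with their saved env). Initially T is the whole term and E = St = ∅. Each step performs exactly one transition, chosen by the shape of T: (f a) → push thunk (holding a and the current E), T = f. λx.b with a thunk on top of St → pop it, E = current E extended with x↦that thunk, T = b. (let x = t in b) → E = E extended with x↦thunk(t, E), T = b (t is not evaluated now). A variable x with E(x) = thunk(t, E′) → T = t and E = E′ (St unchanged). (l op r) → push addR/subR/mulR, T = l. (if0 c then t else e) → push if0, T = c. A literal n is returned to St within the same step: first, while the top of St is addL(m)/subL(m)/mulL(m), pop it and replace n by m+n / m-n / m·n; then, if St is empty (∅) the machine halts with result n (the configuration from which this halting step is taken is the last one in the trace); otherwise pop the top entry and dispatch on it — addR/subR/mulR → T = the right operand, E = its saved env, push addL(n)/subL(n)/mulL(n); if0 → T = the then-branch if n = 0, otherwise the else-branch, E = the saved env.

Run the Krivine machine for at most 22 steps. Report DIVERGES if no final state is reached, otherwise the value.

Answer: DIVERGES (no final state within 22 steps)

Execution trace:
0. ⟨T=(let loop = 0 in ((λx. (x x)) (λx. (x x)))); E=∅; St=∅⟩
1. ⟨T=((λx. (x x)) (λx. (x x))); E={loop↦thunk(0, ∅)}; St=∅⟩
2. ⟨T=(λx. (x x)); E={loop↦thunk(0, ∅)}; St=[thunk]⟩
3. ⟨T=(x x); E={x↦thunk((λx. (x x)), {loop↦thunk(0, ∅)}), loop↦thunk(0, ∅)}; St=∅⟩
4. ⟨T=x; E={x↦thunk((λx. (x x)), {loop↦thunk(0, ∅)}), loop↦thunk(0, ∅)}; St=[thunk]⟩
5. ⟨T=(λx. (x x)); E={loop↦thunk(0, ∅)}; St=[thunk]⟩
6. ⟨T=(x x); E={x↦thunk(x, {x↦thunk((λx. (x x)), {loop↦thunk(0, ∅)}), loop↦thunk(0, ∅)}), loop↦thunk(0, ∅)}; St=∅⟩
7. ⟨T=x; E={x↦thunk(x, {x↦thunk((λx. (x x)), {loop↦thunk(0, ∅)}), loop↦thunk(0, ∅)}), loop↦thunk(0, ∅)}; St=[thunk]⟩
8. ⟨T=x; E={x↦thunk((λx. (x x)), {loop↦thunk(0, ∅)}), loop↦thunk(0, ∅)}; St=[thunk]⟩
9. ⟨T=(λx. (x x)); E={loop↦thunk(0, ∅)}; St=[thunk]⟩
10. ⟨T=(x x); E={x↦thunk(x, {x↦thunk(x, {x↦thunk((λx. (x x)), {loop↦thunk(0, ∅)}), loop↦thunk(0, ∅)}), loop↦thunk(0, ∅)}), loop↦thunk(0, ∅)}; St=∅⟩
11. ⟨T=x; E={x↦thunk(x, {x↦thunk(x, {x↦thunk((λx. (x x)), {loop↦thunk(0, ∅)}), loop↦thunk(0, ∅)}), loop↦thunk(0, ∅)}), loop↦thunk(0, ∅)}; St=[thunk]⟩
12. ⟨T=x; E={x↦thunk(x, {x↦thunk((λx. (x x)), {loop↦thunk(0, ∅)}), loop↦thunk(0, ∅)}), loop↦thunk(0, ∅)}; St=[thunk]⟩
13. ⟨T=x; E={x↦thunk((λx. (x x)), {loop↦thunk(0, ∅)}), loop↦thunk(0, ∅)}; St=[thunk]⟩
14. ⟨T=(λx. (x x)); E={loop↦thunk(0, ∅)}; St=[thunk]⟩
15. ⟨T=(x x); E={x↦thunk(x, {x↦thunk(x, {x↦thunk(x, {x↦thunk((λx. (x x)), {loop↦thunk(0, ∅)}), loop↦thunk(0, ∅)}), loop↦thunk(0, ∅)}), loop↦thunk(0, ∅)}), loop↦thunk(0, ∅)}; St=∅⟩
16. ⟨T=x; E={x↦thunk(x, {x↦thunk(x, {x↦thunk(x, {x↦thunk((λx. (x x)), {loop↦thunk(0, ∅)}), loop↦thunk(0, ∅)}), loop↦thunk(0, ∅)}), loop↦thunk(0, ∅)}), loop↦thunk(0, ∅)}; St=[thunk]⟩
17. ⟨T=x; E={x↦thunk(x, {x↦thunk(x, {x↦thunk((λx. (x x)), {loop↦thunk(0, ∅)}), loop↦thunk(0, ∅)}), loop↦thunk(0, ∅)}), loop↦thunk(0, ∅)}; St=[thunk]⟩
18. ⟨T=x; E={x↦thunk(x, {x↦thunk((λx. (x x)), {loop↦thunk(0, ∅)}), loop↦thunk(0, ∅)}), loop↦thunk(0, ∅)}; St=[thunk]⟩
19. ⟨T=x; E={x↦thunk((λx. (x x)), {loop↦thunk(0, ∅)}), loop↦thunk(0, ∅)}; St=[thunk]⟩
20. ⟨T=(λx. (x x)); E={loop↦thunk(0, ∅)}; St=[thunk]⟩
21. ⟨T=(x x); E={x↦thunk(x, {x↦thunk(x, {x↦thunk(x, {x↦thunk(x, {x↦thunk((λx. (x x)), {loop↦thunk(0, ∅)}), loop↦thunk(0, ∅)}), loop↦thunk(0, ∅)}), loop↦thunk(0, ∅)}), loop↦thunk(0, ∅)}), loop↦thunk(0, ∅)}; St=∅⟩
22. ⟨T=x; E={x↦thunk(x, {x↦thunk(x, {x↦thunk(x, {x↦thunk(x, {x↦thunk((λx. (x x)), {loop↦thunk(0, ∅)}), loop↦thunk(0, ∅)}), loop↦thunk(0, ∅)}), loop↦thunk(0, ∅)}), loop↦thunk(0, ∅)}), loop↦thunk(0, ∅)}; St=[thunk]⟩
→ 22 transitions taken and the configuration is still not final: no result within 22 steps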